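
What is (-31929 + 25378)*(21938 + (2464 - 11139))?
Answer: -86885913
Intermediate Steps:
(-31929 + 25378)*(21938 + (2464 - 11139)) = -6551*(21938 - 8675) = -6551*13263 = -86885913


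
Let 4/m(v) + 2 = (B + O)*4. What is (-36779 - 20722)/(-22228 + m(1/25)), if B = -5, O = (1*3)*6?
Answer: 1437525/555698 ≈ 2.5869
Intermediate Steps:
O = 18 (O = 3*6 = 18)
m(v) = 2/25 (m(v) = 4/(-2 + (-5 + 18)*4) = 4/(-2 + 13*4) = 4/(-2 + 52) = 4/50 = 4*(1/50) = 2/25)
(-36779 - 20722)/(-22228 + m(1/25)) = (-36779 - 20722)/(-22228 + 2/25) = -57501/(-555698/25) = -57501*(-25/555698) = 1437525/555698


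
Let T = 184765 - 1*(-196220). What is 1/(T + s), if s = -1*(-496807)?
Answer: 1/877792 ≈ 1.1392e-6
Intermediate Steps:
T = 380985 (T = 184765 + 196220 = 380985)
s = 496807
1/(T + s) = 1/(380985 + 496807) = 1/877792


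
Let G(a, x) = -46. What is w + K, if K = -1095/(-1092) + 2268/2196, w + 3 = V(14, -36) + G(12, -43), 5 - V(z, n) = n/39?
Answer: -911283/22204 ≈ -41.041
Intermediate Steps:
V(z, n) = 5 - n/39
w = -560/13 (w = -3 + ((5 - 1/39*(-36)) - 46) = -3 + ((5 + 12/13) - 46) = -3 + (77/13 - 46) = -3 - 521/13 = -560/13 ≈ -43.077)
K = 45197/22204 (K = -1095*(-1/1092) + 2268*(1/2196) = 365/364 + 63/61 = 45197/22204 ≈ 2.0355)
w + K = -560/13 + 45197/22204 = -911283/22204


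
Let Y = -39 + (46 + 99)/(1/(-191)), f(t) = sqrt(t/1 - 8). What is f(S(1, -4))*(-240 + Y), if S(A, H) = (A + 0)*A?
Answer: -27974*I*sqrt(7) ≈ -74012.0*I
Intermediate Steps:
S(A, H) = A**2 (S(A, H) = A*A = A**2)
f(t) = sqrt(-8 + t) (f(t) = sqrt(t*1 - 8) = sqrt(t - 8) = sqrt(-8 + t))
Y = -27734 (Y = -39 + 145/(-1/191) = -39 + 145*(-191) = -39 - 27695 = -27734)
f(S(1, -4))*(-240 + Y) = sqrt(-8 + 1**2)*(-240 - 27734) = sqrt(-8 + 1)*(-27974) = sqrt(-7)*(-27974) = (I*sqrt(7))*(-27974) = -27974*I*sqrt(7)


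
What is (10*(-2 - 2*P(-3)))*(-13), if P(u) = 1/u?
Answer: 520/3 ≈ 173.33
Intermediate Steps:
P(u) = 1/u
(10*(-2 - 2*P(-3)))*(-13) = (10*(-2 - 2/(-3)))*(-13) = (10*(-2 - 2*(-⅓)))*(-13) = (10*(-2 + ⅔))*(-13) = (10*(-4/3))*(-13) = -40/3*(-13) = 520/3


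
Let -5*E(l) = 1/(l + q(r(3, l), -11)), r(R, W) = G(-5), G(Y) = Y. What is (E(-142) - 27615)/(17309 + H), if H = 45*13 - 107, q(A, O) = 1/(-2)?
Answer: -39351373/25346475 ≈ -1.5525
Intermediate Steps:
r(R, W) = -5
q(A, O) = -1/2
H = 478 (H = 585 - 107 = 478)
E(l) = -1/(5*(-1/2 + l)) (E(l) = -1/(5*(l - 1/2)) = -1/(5*(-1/2 + l)))
(E(-142) - 27615)/(17309 + H) = (-2/(-5 + 10*(-142)) - 27615)/(17309 + 478) = (-2/(-5 - 1420) - 27615)/17787 = (-2/(-1425) - 27615)*(1/17787) = (-2*(-1/1425) - 27615)*(1/17787) = (2/1425 - 27615)*(1/17787) = -39351373/1425*1/17787 = -39351373/25346475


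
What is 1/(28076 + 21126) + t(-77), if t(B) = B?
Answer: -3788553/49202 ≈ -77.000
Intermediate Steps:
1/(28076 + 21126) + t(-77) = 1/(28076 + 21126) - 77 = 1/49202 - 77 = -3788553/49202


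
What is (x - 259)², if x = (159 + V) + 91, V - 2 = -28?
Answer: 1225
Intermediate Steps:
V = -26 (V = 2 - 28 = -26)
x = 224 (x = (159 - 26) + 91 = 133 + 91 = 224)
(x - 259)² = (224 - 259)² = (-35)² = 1225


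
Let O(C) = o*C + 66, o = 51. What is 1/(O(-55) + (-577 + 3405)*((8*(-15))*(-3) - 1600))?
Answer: -1/3509459 ≈ -2.8494e-7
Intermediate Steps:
O(C) = 66 + 51*C (O(C) = 51*C + 66 = 66 + 51*C)
1/(O(-55) + (-577 + 3405)*((8*(-15))*(-3) - 1600)) = 1/((66 + 51*(-55)) + (-577 + 3405)*((8*(-15))*(-3) - 1600)) = 1/((66 - 2805) + 2828*(-120*(-3) - 1600)) = 1/(-2739 + 2828*(360 - 1600)) = 1/(-2739 + 2828*(-1240)) = 1/(-2739 - 3506720) = 1/(-3509459) = -1/3509459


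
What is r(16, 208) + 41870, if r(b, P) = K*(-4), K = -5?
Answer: 41890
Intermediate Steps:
r(b, P) = 20 (r(b, P) = -5*(-4) = 20)
r(16, 208) + 41870 = 20 + 41870 = 41890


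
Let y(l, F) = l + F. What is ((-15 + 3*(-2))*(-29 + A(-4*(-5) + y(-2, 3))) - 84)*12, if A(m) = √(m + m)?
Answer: 6300 - 252*√42 ≈ 4666.9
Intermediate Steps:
y(l, F) = F + l
A(m) = √2*√m (A(m) = √(2*m) = √2*√m)
((-15 + 3*(-2))*(-29 + A(-4*(-5) + y(-2, 3))) - 84)*12 = ((-15 + 3*(-2))*(-29 + √2*√(-4*(-5) + (3 - 2))) - 84)*12 = ((-15 - 6)*(-29 + √2*√(20 + 1)) - 84)*12 = (-21*(-29 + √2*√21) - 84)*12 = (-21*(-29 + √42) - 84)*12 = ((609 - 21*√42) - 84)*12 = (525 - 21*√42)*12 = 6300 - 252*√42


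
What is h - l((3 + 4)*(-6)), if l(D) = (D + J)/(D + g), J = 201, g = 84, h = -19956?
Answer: -279437/14 ≈ -19960.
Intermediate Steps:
l(D) = (201 + D)/(84 + D) (l(D) = (D + 201)/(D + 84) = (201 + D)/(84 + D))
h - l((3 + 4)*(-6)) = -19956 - (201 + (3 + 4)*(-6))/(84 + (3 + 4)*(-6)) = -19956 - (201 + 7*(-6))/(84 + 7*(-6)) = -19956 - (201 - 42)/(84 - 42) = -19956 - 159/42 = -19956 - 1*53/14 = -19956 - 53/14 = -279437/14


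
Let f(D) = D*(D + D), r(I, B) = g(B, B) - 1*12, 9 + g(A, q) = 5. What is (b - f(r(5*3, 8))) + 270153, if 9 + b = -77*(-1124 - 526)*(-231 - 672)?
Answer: -114456518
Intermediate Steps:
g(A, q) = -4 (g(A, q) = -9 + 5 = -4)
r(I, B) = -16 (r(I, B) = -4 - 1*12 = -4 - 12 = -16)
b = -114726159 (b = -9 - 77*(-1124 - 526)*(-231 - 672) = -9 - (-127050)*(-903) = -9 - 77*1489950 = -9 - 114726150 = -114726159)
f(D) = 2*D**2 (f(D) = D*(2*D) = 2*D**2)
(b - f(r(5*3, 8))) + 270153 = (-114726159 - 2*(-16)**2) + 270153 = (-114726159 - 2*256) + 270153 = (-114726159 - 1*512) + 270153 = (-114726159 - 512) + 270153 = -114726671 + 270153 = -114456518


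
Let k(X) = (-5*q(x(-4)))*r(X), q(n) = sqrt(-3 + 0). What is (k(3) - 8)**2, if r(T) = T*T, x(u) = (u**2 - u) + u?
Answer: -6011 + 720*I*sqrt(3) ≈ -6011.0 + 1247.1*I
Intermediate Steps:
x(u) = u**2
q(n) = I*sqrt(3) (q(n) = sqrt(-3) = I*sqrt(3))
r(T) = T**2
k(X) = -5*I*sqrt(3)*X**2 (k(X) = (-5*I*sqrt(3))*X**2 = -5*I*sqrt(3)*X**2)
(k(3) - 8)**2 = (-5*I*sqrt(3)*3**2 - 8)**2 = (-5*I*sqrt(3)*9 - 8)**2 = (-45*I*sqrt(3) - 8)**2 = (-8 - 45*I*sqrt(3))**2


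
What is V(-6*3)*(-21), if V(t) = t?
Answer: 378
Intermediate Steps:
V(-6*3)*(-21) = -6*3*(-21) = -18*(-21) = 378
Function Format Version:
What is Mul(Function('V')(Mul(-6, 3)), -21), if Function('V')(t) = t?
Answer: 378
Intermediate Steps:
Mul(Function('V')(Mul(-6, 3)), -21) = Mul(Mul(-6, 3), -21) = Mul(-18, -21) = 378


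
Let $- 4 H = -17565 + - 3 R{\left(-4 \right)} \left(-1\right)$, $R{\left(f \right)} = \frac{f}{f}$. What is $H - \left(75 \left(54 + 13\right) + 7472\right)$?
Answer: $- \frac{16213}{2} \approx -8106.5$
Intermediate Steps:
$R{\left(f \right)} = 1$
$H = \frac{8781}{2}$ ($H = - \frac{-17565 + \left(-3\right) 1 \left(-1\right)}{4} = - \frac{-17565 - -3}{4} = - \frac{-17565 + 3}{4} = \left(- \frac{1}{4}\right) \left(-17562\right) = \frac{8781}{2} \approx 4390.5$)
$H - \left(75 \left(54 + 13\right) + 7472\right) = \frac{8781}{2} - \left(75 \left(54 + 13\right) + 7472\right) = \frac{8781}{2} - \left(75 \cdot 67 + 7472\right) = \frac{8781}{2} - \left(5025 + 7472\right) = \frac{8781}{2} - 12497 = - \frac{16213}{2}$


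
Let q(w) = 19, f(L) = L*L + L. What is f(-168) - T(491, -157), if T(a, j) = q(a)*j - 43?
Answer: 31082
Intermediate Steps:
f(L) = L + L² (f(L) = L² + L = L + L²)
T(a, j) = -43 + 19*j (T(a, j) = 19*j - 43 = -43 + 19*j)
f(-168) - T(491, -157) = -168*(1 - 168) - (-43 + 19*(-157)) = -168*(-167) - (-43 - 2983) = 28056 - 1*(-3026) = 28056 + 3026 = 31082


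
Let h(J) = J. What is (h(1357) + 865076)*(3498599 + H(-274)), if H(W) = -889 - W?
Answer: 3030768771072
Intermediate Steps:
(h(1357) + 865076)*(3498599 + H(-274)) = (1357 + 865076)*(3498599 + (-889 - 1*(-274))) = 866433*(3498599 + (-889 + 274)) = 866433*(3498599 - 615) = 866433*3497984 = 3030768771072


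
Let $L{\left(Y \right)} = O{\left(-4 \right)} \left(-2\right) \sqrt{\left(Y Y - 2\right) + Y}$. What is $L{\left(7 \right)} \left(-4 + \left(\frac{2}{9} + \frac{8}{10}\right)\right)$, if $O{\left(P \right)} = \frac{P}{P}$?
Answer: $\frac{268 \sqrt{6}}{15} \approx 43.764$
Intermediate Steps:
$O{\left(P \right)} = 1$
$L{\left(Y \right)} = - 2 \sqrt{-2 + Y + Y^{2}}$ ($L{\left(Y \right)} = 1 \left(-2\right) \sqrt{\left(Y Y - 2\right) + Y} = - 2 \sqrt{\left(Y^{2} - 2\right) + Y} = - 2 \sqrt{\left(-2 + Y^{2}\right) + Y} = - 2 \sqrt{-2 + Y + Y^{2}}$)
$L{\left(7 \right)} \left(-4 + \left(\frac{2}{9} + \frac{8}{10}\right)\right) = - 2 \sqrt{-2 + 7 + 7^{2}} \left(-4 + \left(\frac{2}{9} + \frac{8}{10}\right)\right) = - 2 \sqrt{-2 + 7 + 49} \left(-4 + \left(2 \cdot \frac{1}{9} + 8 \cdot \frac{1}{10}\right)\right) = - 2 \sqrt{54} \left(-4 + \left(\frac{2}{9} + \frac{4}{5}\right)\right) = - 2 \cdot 3 \sqrt{6} \left(-4 + \frac{46}{45}\right) = - 6 \sqrt{6} \left(- \frac{134}{45}\right) = \frac{268 \sqrt{6}}{15}$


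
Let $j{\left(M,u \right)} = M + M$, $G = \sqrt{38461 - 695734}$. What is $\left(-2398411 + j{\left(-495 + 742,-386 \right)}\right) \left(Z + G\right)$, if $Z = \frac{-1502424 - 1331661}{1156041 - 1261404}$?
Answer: $- \frac{2265300200315}{35121} - 2397917 i \sqrt{657273} \approx -6.45 \cdot 10^{7} - 1.944 \cdot 10^{9} i$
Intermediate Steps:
$G = i \sqrt{657273}$ ($G = \sqrt{-657273} = i \sqrt{657273} \approx 810.72 i$)
$j{\left(M,u \right)} = 2 M$
$Z = \frac{944695}{35121}$ ($Z = - \frac{2834085}{-105363} = \left(-2834085\right) \left(- \frac{1}{105363}\right) = \frac{944695}{35121} \approx 26.898$)
$\left(-2398411 + j{\left(-495 + 742,-386 \right)}\right) \left(Z + G\right) = \left(-2398411 + 2 \left(-495 + 742\right)\right) \left(\frac{944695}{35121} + i \sqrt{657273}\right) = \left(-2398411 + 2 \cdot 247\right) \left(\frac{944695}{35121} + i \sqrt{657273}\right) = \left(-2398411 + 494\right) \left(\frac{944695}{35121} + i \sqrt{657273}\right) = - 2397917 \left(\frac{944695}{35121} + i \sqrt{657273}\right) = - \frac{2265300200315}{35121} - 2397917 i \sqrt{657273}$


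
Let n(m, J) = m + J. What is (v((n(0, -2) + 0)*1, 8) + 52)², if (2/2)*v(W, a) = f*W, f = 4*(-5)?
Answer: 8464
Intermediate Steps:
f = -20
n(m, J) = J + m
v(W, a) = -20*W
(v((n(0, -2) + 0)*1, 8) + 52)² = (-20*((-2 + 0) + 0) + 52)² = (-20*(-2 + 0) + 52)² = (-(-40) + 52)² = (-20*(-2) + 52)² = (40 + 52)² = 92² = 8464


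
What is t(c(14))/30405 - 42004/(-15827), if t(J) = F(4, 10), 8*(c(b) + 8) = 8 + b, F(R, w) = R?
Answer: 1277194928/481219935 ≈ 2.6541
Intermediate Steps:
c(b) = -7 + b/8 (c(b) = -8 + (8 + b)/8 = -8 + (1 + b/8) = -7 + b/8)
t(J) = 4
t(c(14))/30405 - 42004/(-15827) = 4/30405 - 42004/(-15827) = 4*(1/30405) - 42004*(-1/15827) = 4/30405 + 42004/15827 = 1277194928/481219935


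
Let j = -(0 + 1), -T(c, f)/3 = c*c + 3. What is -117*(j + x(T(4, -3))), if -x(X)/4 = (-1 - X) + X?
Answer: -351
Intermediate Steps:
T(c, f) = -9 - 3*c**2 (T(c, f) = -3*(c*c + 3) = -3*(c**2 + 3) = -3*(3 + c**2) = -9 - 3*c**2)
x(X) = 4 (x(X) = -4*((-1 - X) + X) = -4*(-1) = 4)
j = -1 (j = -1*1 = -1)
-117*(j + x(T(4, -3))) = -117*(-1 + 4) = -117*3 = -351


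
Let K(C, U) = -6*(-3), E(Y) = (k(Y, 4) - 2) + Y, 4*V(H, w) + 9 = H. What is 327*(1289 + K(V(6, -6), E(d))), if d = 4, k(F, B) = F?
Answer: 427389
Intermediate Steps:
V(H, w) = -9/4 + H/4
E(Y) = -2 + 2*Y (E(Y) = (Y - 2) + Y = (-2 + Y) + Y = -2 + 2*Y)
K(C, U) = 18 (K(C, U) = -1*(-18) = 18)
327*(1289 + K(V(6, -6), E(d))) = 327*(1289 + 18) = 327*1307 = 427389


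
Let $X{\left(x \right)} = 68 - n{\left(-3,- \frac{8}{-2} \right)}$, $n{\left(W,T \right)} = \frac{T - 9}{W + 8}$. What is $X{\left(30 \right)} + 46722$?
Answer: $46791$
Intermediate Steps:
$n{\left(W,T \right)} = \frac{-9 + T}{8 + W}$
$X{\left(x \right)} = 69$ ($X{\left(x \right)} = 68 - \frac{-9 - \frac{8}{-2}}{8 - 3} = 68 - \frac{-9 - -4}{5} = 68 - \frac{-9 + 4}{5} = 68 - \frac{1}{5} \left(-5\right) = 68 - -1 = 68 + 1 = 69$)
$X{\left(30 \right)} + 46722 = 69 + 46722 = 46791$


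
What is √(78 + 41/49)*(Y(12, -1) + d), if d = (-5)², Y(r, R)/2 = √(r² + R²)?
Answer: √3863*(25 + 2*√145)/7 ≈ 435.81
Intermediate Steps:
Y(r, R) = 2*√(R² + r²) (Y(r, R) = 2*√(r² + R²) = 2*√(R² + r²))
d = 25
√(78 + 41/49)*(Y(12, -1) + d) = √(78 + 41/49)*(2*√((-1)² + 12²) + 25) = √(78 + 41*(1/49))*(2*√(1 + 144) + 25) = √(78 + 41/49)*(2*√145 + 25) = √(3863/49)*(25 + 2*√145) = (√3863/7)*(25 + 2*√145) = √3863*(25 + 2*√145)/7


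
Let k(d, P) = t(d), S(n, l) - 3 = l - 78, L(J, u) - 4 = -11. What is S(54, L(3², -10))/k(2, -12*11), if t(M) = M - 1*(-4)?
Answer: -41/3 ≈ -13.667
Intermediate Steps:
L(J, u) = -7 (L(J, u) = 4 - 11 = -7)
S(n, l) = -75 + l (S(n, l) = 3 + (l - 78) = 3 + (-78 + l) = -75 + l)
t(M) = 4 + M (t(M) = M + 4 = 4 + M)
k(d, P) = 4 + d
S(54, L(3², -10))/k(2, -12*11) = (-75 - 7)/(4 + 2) = -82/6 = -82*⅙ = -41/3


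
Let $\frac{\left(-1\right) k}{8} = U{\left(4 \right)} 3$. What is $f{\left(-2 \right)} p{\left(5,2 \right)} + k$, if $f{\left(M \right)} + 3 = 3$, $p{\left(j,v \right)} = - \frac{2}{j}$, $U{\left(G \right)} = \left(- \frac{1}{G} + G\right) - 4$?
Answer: $6$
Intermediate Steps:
$U{\left(G \right)} = -4 + G - \frac{1}{G}$ ($U{\left(G \right)} = \left(G - \frac{1}{G}\right) - 4 = -4 + G - \frac{1}{G}$)
$f{\left(M \right)} = 0$ ($f{\left(M \right)} = -3 + 3 = 0$)
$k = 6$ ($k = - 8 \left(-4 + 4 - \frac{1}{4}\right) 3 = - 8 \left(\left(- \frac{1}{4}\right) 3\right) = \left(-8\right) \left(- \frac{3}{4}\right) = 6$)
$f{\left(-2 \right)} p{\left(5,2 \right)} + k = 0 \left(- \frac{2}{5}\right) + 6 = 0 + 6 = 6$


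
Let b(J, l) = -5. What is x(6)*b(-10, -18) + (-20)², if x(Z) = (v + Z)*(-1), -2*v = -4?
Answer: 440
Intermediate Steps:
v = 2 (v = -½*(-4) = 2)
x(Z) = -2 - Z (x(Z) = (2 + Z)*(-1) = -2 - Z)
x(6)*b(-10, -18) + (-20)² = (-2 - 1*6)*(-5) + (-20)² = (-2 - 6)*(-5) + 400 = -8*(-5) + 400 = 40 + 400 = 440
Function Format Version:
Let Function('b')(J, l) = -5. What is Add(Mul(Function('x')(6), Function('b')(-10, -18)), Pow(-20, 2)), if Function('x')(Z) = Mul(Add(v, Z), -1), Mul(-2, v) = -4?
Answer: 440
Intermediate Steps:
v = 2 (v = Mul(Rational(-1, 2), -4) = 2)
Function('x')(Z) = Add(-2, Mul(-1, Z)) (Function('x')(Z) = Mul(Add(2, Z), -1) = Add(-2, Mul(-1, Z)))
Add(Mul(Function('x')(6), Function('b')(-10, -18)), Pow(-20, 2)) = Add(Mul(Add(-2, Mul(-1, 6)), -5), Pow(-20, 2)) = Add(Mul(Add(-2, -6), -5), 400) = Add(Mul(-8, -5), 400) = Add(40, 400) = 440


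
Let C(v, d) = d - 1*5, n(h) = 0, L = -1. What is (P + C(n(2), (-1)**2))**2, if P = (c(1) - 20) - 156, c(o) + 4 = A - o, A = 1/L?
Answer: 34596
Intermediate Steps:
A = -1 (A = 1/(-1) = -1)
c(o) = -5 - o (c(o) = -4 + (-1 - o) = -5 - o)
C(v, d) = -5 + d (C(v, d) = d - 5 = -5 + d)
P = -182 (P = ((-5 - 1*1) - 20) - 156 = ((-5 - 1) - 20) - 156 = (-6 - 20) - 156 = -26 - 156 = -182)
(P + C(n(2), (-1)**2))**2 = (-182 + (-5 + (-1)**2))**2 = (-182 + (-5 + 1))**2 = (-182 - 4)**2 = (-186)**2 = 34596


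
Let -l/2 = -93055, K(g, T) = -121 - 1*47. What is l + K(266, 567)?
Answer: 185942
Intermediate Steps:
K(g, T) = -168 (K(g, T) = -121 - 47 = -168)
l = 186110 (l = -2*(-93055) = 186110)
l + K(266, 567) = 186110 - 168 = 185942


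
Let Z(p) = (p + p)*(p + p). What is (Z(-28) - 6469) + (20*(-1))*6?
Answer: -3453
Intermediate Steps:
Z(p) = 4*p**2 (Z(p) = (2*p)*(2*p) = 4*p**2)
(Z(-28) - 6469) + (20*(-1))*6 = (4*(-28)**2 - 6469) + (20*(-1))*6 = (4*784 - 6469) - 20*6 = (3136 - 6469) - 120 = -3333 - 120 = -3453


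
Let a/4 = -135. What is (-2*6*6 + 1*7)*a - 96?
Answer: 35004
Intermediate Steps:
a = -540 (a = 4*(-135) = -540)
(-2*6*6 + 1*7)*a - 96 = (-2*6*6 + 1*7)*(-540) - 96 = (-12*6 + 7)*(-540) - 96 = (-72 + 7)*(-540) - 96 = -65*(-540) - 96 = 35100 - 96 = 35004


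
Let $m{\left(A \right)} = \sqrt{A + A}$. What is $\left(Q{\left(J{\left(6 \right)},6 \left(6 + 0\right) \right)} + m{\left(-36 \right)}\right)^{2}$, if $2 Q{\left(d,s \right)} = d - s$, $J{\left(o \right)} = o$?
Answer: $153 - 180 i \sqrt{2} \approx 153.0 - 254.56 i$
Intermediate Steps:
$Q{\left(d,s \right)} = \frac{d}{2} - \frac{s}{2}$ ($Q{\left(d,s \right)} = \frac{d - s}{2} = \frac{d}{2} - \frac{s}{2}$)
$m{\left(A \right)} = \sqrt{2} \sqrt{A}$ ($m{\left(A \right)} = \sqrt{2 A} = \sqrt{2} \sqrt{A}$)
$\left(Q{\left(J{\left(6 \right)},6 \left(6 + 0\right) \right)} + m{\left(-36 \right)}\right)^{2} = \left(\left(\frac{1}{2} \cdot 6 - \frac{6 \left(6 + 0\right)}{2}\right) + \sqrt{2} \sqrt{-36}\right)^{2} = \left(\left(3 - \frac{6 \cdot 6}{2}\right) + \sqrt{2} \cdot 6 i\right)^{2} = \left(\left(3 - 18\right) + 6 i \sqrt{2}\right)^{2} = \left(-15 + 6 i \sqrt{2}\right)^{2}$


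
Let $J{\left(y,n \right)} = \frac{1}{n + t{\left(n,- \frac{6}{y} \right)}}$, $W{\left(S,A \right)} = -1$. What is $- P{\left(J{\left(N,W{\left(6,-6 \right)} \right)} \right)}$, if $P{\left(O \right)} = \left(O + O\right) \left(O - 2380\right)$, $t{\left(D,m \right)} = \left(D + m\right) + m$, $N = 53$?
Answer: $- \frac{14887329}{6962} \approx -2138.4$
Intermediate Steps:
$t{\left(D,m \right)} = D + 2 m$
$J{\left(y,n \right)} = \frac{1}{- \frac{12}{y} + 2 n}$ ($J{\left(y,n \right)} = \frac{1}{n + \left(n + 2 \left(- \frac{6}{y}\right)\right)} = \frac{1}{n + \left(n - \frac{12}{y}\right)} = \frac{1}{- \frac{12}{y} + 2 n}$)
$P{\left(O \right)} = 2 O \left(-2380 + O\right)$
$- P{\left(J{\left(N,W{\left(6,-6 \right)} \right)} \right)} = - 2 \cdot \frac{1}{2} \cdot 53 \frac{1}{-6 - 53} \left(-2380 + \frac{1}{2} \cdot 53 \frac{1}{-6 - 53}\right) = - 2 \cdot \frac{1}{2} \cdot 53 \frac{1}{-59} \left(-2380 + \frac{1}{2} \cdot 53 \frac{1}{-59}\right) = - 2 \cdot \frac{1}{2} \cdot 53 \left(- \frac{1}{59}\right) \left(-2380 + \frac{1}{2} \cdot 53 \left(- \frac{1}{59}\right)\right) = - \frac{2 \left(-53\right) \left(-2380 - \frac{53}{118}\right)}{118} = - \frac{2 \left(-53\right) \left(-280893\right)}{118 \cdot 118} = \left(-1\right) \frac{14887329}{6962} = - \frac{14887329}{6962}$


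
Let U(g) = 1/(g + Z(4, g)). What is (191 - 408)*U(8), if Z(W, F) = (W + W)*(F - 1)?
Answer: -217/64 ≈ -3.3906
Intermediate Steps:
Z(W, F) = 2*W*(-1 + F) (Z(W, F) = (2*W)*(-1 + F) = 2*W*(-1 + F))
U(g) = 1/(-8 + 9*g) (U(g) = 1/(g + 2*4*(-1 + g)) = 1/(g + (-8 + 8*g)) = 1/(-8 + 9*g))
(191 - 408)*U(8) = (191 - 408)/(-8 + 9*8) = -217/(-8 + 72) = -217/64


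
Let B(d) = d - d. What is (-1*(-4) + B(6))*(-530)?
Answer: -2120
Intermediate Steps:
B(d) = 0
(-1*(-4) + B(6))*(-530) = (-1*(-4) + 0)*(-530) = (4 + 0)*(-530) = 4*(-530) = -2120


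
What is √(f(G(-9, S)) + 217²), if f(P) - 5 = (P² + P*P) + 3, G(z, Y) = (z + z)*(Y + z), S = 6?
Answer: 3*√5881 ≈ 230.06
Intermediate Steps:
G(z, Y) = 2*z*(Y + z) (G(z, Y) = (2*z)*(Y + z) = 2*z*(Y + z))
f(P) = 8 + 2*P² (f(P) = 5 + ((P² + P*P) + 3) = 5 + ((P² + P²) + 3) = 5 + (2*P² + 3) = 5 + (3 + 2*P²) = 8 + 2*P²)
√(f(G(-9, S)) + 217²) = √((8 + 2*(2*(-9)*(6 - 9))²) + 217²) = √((8 + 2*(2*(-9)*(-3))²) + 47089) = √((8 + 2*54²) + 47089) = √((8 + 2*2916) + 47089) = √((8 + 5832) + 47089) = √(5840 + 47089) = √52929 = 3*√5881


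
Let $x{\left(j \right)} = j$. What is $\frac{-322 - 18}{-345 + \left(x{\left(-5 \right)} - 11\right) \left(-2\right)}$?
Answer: $\frac{340}{313} \approx 1.0863$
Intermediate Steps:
$\frac{-322 - 18}{-345 + \left(x{\left(-5 \right)} - 11\right) \left(-2\right)} = \frac{-322 - 18}{-345 + \left(-5 - 11\right) \left(-2\right)} = - \frac{340}{-345 + \left(-5 - 11\right) \left(-2\right)} = - \frac{340}{-345 - -32} = - \frac{340}{-345 + 32} = - \frac{340}{-313} = \left(-340\right) \left(- \frac{1}{313}\right) = \frac{340}{313}$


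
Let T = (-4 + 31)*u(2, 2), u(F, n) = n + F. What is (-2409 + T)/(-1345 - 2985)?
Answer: 2301/4330 ≈ 0.53141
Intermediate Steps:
u(F, n) = F + n
T = 108 (T = (-4 + 31)*(2 + 2) = 27*4 = 108)
(-2409 + T)/(-1345 - 2985) = (-2409 + 108)/(-1345 - 2985) = -2301/(-4330) = -2301*(-1/4330) = 2301/4330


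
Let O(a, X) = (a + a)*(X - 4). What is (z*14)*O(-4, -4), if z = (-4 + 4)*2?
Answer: 0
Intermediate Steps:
O(a, X) = 2*a*(-4 + X) (O(a, X) = (2*a)*(-4 + X) = 2*a*(-4 + X))
z = 0 (z = 0*2 = 0)
(z*14)*O(-4, -4) = (0*14)*(2*(-4)*(-4 - 4)) = 0*(2*(-4)*(-8)) = 0*64 = 0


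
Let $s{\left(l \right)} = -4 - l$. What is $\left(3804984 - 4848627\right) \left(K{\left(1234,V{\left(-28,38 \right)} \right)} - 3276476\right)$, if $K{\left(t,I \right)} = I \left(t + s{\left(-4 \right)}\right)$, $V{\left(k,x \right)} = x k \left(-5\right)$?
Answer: $-3431919815772$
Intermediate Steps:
$V{\left(k,x \right)} = - 5 k x$ ($V{\left(k,x \right)} = k x \left(-5\right) = - 5 k x$)
$K{\left(t,I \right)} = I t$ ($K{\left(t,I \right)} = I \left(t - 0\right) = I \left(t + \left(-4 + 4\right)\right) = I \left(t + 0\right) = I t$)
$\left(3804984 - 4848627\right) \left(K{\left(1234,V{\left(-28,38 \right)} \right)} - 3276476\right) = \left(3804984 - 4848627\right) \left(\left(-5\right) \left(-28\right) 38 \cdot 1234 - 3276476\right) = - 1043643 \left(5320 \cdot 1234 - 3276476\right) = - 1043643 \left(6564880 - 3276476\right) = \left(-1043643\right) 3288404 = -3431919815772$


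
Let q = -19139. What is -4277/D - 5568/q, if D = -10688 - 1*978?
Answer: 146813791/223275574 ≈ 0.65755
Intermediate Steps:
D = -11666 (D = -10688 - 978 = -11666)
-4277/D - 5568/q = -4277/(-11666) - 5568/(-19139) = -4277*(-1/11666) - 5568*(-1/19139) = 4277/11666 + 5568/19139 = 146813791/223275574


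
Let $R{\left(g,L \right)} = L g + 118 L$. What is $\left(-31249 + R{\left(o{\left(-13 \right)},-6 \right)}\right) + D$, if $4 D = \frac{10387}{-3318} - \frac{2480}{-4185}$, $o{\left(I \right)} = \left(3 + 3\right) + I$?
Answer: $- \frac{3812258707}{119448} \approx -31916.0$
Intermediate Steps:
$o{\left(I \right)} = 6 + I$
$D = - \frac{75787}{119448}$ ($D = \frac{\frac{10387}{-3318} - \frac{2480}{-4185}}{4} = \frac{10387 \left(- \frac{1}{3318}\right) - - \frac{16}{27}}{4} = \frac{- \frac{10387}{3318} + \frac{16}{27}}{4} = \frac{1}{4} \left(- \frac{75787}{29862}\right) = - \frac{75787}{119448} \approx -0.63448$)
$R{\left(g,L \right)} = 118 L + L g$
$\left(-31249 + R{\left(o{\left(-13 \right)},-6 \right)}\right) + D = \left(-31249 - 6 \left(118 + \left(6 - 13\right)\right)\right) - \frac{75787}{119448} = \left(-31249 - 6 \left(118 - 7\right)\right) - \frac{75787}{119448} = \left(-31249 - 666\right) - \frac{75787}{119448} = -31915 - \frac{75787}{119448} = - \frac{3812258707}{119448}$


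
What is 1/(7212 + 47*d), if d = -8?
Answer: 1/6836 ≈ 0.00014628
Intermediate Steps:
1/(7212 + 47*d) = 1/(7212 + 47*(-8)) = 1/(7212 - 376) = 1/6836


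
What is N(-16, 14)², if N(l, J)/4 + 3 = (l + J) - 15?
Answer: 6400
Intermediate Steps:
N(l, J) = -72 + 4*J + 4*l (N(l, J) = -12 + 4*((l + J) - 15) = -12 + 4*((J + l) - 15) = -12 + 4*(-15 + J + l) = -12 + (-60 + 4*J + 4*l) = -72 + 4*J + 4*l)
N(-16, 14)² = (-72 + 4*14 + 4*(-16))² = (-72 + 56 - 64)² = (-80)² = 6400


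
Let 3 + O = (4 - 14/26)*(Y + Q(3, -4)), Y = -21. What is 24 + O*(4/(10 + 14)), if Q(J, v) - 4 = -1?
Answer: 341/26 ≈ 13.115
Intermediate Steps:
Q(J, v) = 3 (Q(J, v) = 4 - 1 = 3)
O = -849/13 (O = -3 + (4 - 14/26)*(-21 + 3) = -3 + (4 - 14*1/26)*(-18) = -3 + (4 - 7/13)*(-18) = -3 + (45/13)*(-18) = -3 - 810/13 = -849/13 ≈ -65.308)
24 + O*(4/(10 + 14)) = 24 - 849*4/(13*(10 + 14)) = 24 - 849*4/(13*24) = 24 - 283*4/104 = 24 - 849/13*1/6 = 24 - 283/26 = 341/26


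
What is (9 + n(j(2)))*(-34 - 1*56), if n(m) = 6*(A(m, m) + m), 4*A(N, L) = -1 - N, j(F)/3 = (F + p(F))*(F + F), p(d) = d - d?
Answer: -10395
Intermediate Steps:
p(d) = 0
j(F) = 6*F**2 (j(F) = 3*((F + 0)*(F + F)) = 3*(F*(2*F)) = 3*(2*F**2) = 6*F**2)
A(N, L) = -1/4 - N/4 (A(N, L) = (-1 - N)/4 = -1/4 - N/4)
n(m) = -3/2 + 9*m/2 (n(m) = 6*((-1/4 - m/4) + m) = 6*(-1/4 + 3*m/4) = -3/2 + 9*m/2)
(9 + n(j(2)))*(-34 - 1*56) = (9 + (-3/2 + 9*(6*2**2)/2))*(-34 - 1*56) = (9 + (-3/2 + 9*(6*4)/2))*(-34 - 56) = (9 + (-3/2 + (9/2)*24))*(-90) = (9 + (-3/2 + 108))*(-90) = (9 + 213/2)*(-90) = (231/2)*(-90) = -10395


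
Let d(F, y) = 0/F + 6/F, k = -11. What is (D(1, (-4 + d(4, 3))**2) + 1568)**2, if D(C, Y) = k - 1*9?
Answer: 2396304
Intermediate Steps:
d(F, y) = 6/F (d(F, y) = 0 + 6/F = 6/F)
D(C, Y) = -20 (D(C, Y) = -11 - 1*9 = -11 - 9 = -20)
(D(1, (-4 + d(4, 3))**2) + 1568)**2 = (-20 + 1568)**2 = 1548**2 = 2396304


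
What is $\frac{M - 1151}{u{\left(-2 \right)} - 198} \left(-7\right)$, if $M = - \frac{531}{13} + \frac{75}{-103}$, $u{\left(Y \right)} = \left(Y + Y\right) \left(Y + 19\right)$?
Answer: $- \frac{1596857}{50882} \approx -31.384$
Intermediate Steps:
$u{\left(Y \right)} = 2 Y \left(19 + Y\right)$
$M = - \frac{55668}{1339}$ ($M = \left(-531\right) \frac{1}{13} + 75 \left(- \frac{1}{103}\right) = - \frac{531}{13} - \frac{75}{103} = - \frac{55668}{1339} \approx -41.574$)
$\frac{M - 1151}{u{\left(-2 \right)} - 198} \left(-7\right) = \frac{- \frac{55668}{1339} - 1151}{2 \left(-2\right) \left(19 - 2\right) - 198} \left(-7\right) = - \frac{1596857}{1339 \left(2 \left(-2\right) 17 - 198\right)} \left(-7\right) = - \frac{1596857}{1339 \left(-68 - 198\right)} \left(-7\right) = - \frac{1596857}{1339 \left(-266\right)} \left(-7\right) = \left(- \frac{1596857}{1339}\right) \left(- \frac{1}{266}\right) \left(-7\right) = \frac{1596857}{356174} \left(-7\right) = - \frac{1596857}{50882}$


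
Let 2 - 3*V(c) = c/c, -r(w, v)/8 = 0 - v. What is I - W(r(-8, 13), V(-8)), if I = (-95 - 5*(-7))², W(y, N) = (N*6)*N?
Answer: 10798/3 ≈ 3599.3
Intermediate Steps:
r(w, v) = 8*v (r(w, v) = -8*(0 - v) = -(-8)*v = 8*v)
V(c) = ⅓ (V(c) = ⅔ - c/(3*c) = ⅔ - ⅓*1 = ⅔ - ⅓ = ⅓)
W(y, N) = 6*N² (W(y, N) = (6*N)*N = 6*N²)
I = 3600 (I = (-95 + 35)² = (-60)² = 3600)
I - W(r(-8, 13), V(-8)) = 3600 - 6*(⅓)² = 3600 - 6/9 = 3600 - 1*⅔ = 3600 - ⅔ = 10798/3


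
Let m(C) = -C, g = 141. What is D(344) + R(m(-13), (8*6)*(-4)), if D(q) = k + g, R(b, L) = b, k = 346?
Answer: 500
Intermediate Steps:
D(q) = 487 (D(q) = 346 + 141 = 487)
D(344) + R(m(-13), (8*6)*(-4)) = 487 - 1*(-13) = 487 + 13 = 500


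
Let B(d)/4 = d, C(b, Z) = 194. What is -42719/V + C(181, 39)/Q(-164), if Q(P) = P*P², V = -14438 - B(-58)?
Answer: 47107090193/15665467616 ≈ 3.0071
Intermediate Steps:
B(d) = 4*d
V = -14206 (V = -14438 - 4*(-58) = -14438 - 1*(-232) = -14438 + 232 = -14206)
Q(P) = P³
-42719/V + C(181, 39)/Q(-164) = -42719/(-14206) + 194/((-164)³) = -42719*(-1/14206) + 194/(-4410944) = 42719/14206 + 194*(-1/4410944) = 42719/14206 - 97/2205472 = 47107090193/15665467616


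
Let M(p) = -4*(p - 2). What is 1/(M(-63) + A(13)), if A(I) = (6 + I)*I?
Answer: 1/507 ≈ 0.0019724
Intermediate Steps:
M(p) = 8 - 4*p (M(p) = -4*(-2 + p) = 8 - 4*p)
A(I) = I*(6 + I)
1/(M(-63) + A(13)) = 1/((8 - 4*(-63)) + 13*(6 + 13)) = 1/((8 + 252) + 13*19) = 1/(260 + 247) = 1/507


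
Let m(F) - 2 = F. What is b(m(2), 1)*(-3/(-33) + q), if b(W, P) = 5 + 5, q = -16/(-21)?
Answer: 1970/231 ≈ 8.5281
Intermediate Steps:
q = 16/21 (q = -16*(-1/21) = 16/21 ≈ 0.76190)
m(F) = 2 + F
b(W, P) = 10
b(m(2), 1)*(-3/(-33) + q) = 10*(-3/(-33) + 16/21) = 10*(-3*(-1/33) + 16/21) = 10*(1/11 + 16/21) = 10*(197/231) = 1970/231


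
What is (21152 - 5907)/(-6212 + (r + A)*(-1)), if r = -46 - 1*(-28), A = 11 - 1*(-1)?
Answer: -15245/6206 ≈ -2.4565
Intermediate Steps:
A = 12 (A = 11 + 1 = 12)
r = -18 (r = -46 + 28 = -18)
(21152 - 5907)/(-6212 + (r + A)*(-1)) = (21152 - 5907)/(-6212 + (-18 + 12)*(-1)) = 15245/(-6212 - 6*(-1)) = 15245/(-6212 + 6) = 15245/(-6206) = 15245*(-1/6206) = -15245/6206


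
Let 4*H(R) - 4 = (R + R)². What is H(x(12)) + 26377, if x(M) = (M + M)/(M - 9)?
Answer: 26442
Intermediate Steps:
x(M) = 2*M/(-9 + M) (x(M) = (2*M)/(-9 + M) = 2*M/(-9 + M))
H(R) = 1 + R² (H(R) = 1 + (R + R)²/4 = 1 + (2*R)²/4 = 1 + (4*R²)/4 = 1 + R²)
H(x(12)) + 26377 = (1 + (2*12/(-9 + 12))²) + 26377 = (1 + (2*12/3)²) + 26377 = (1 + (2*12*(⅓))²) + 26377 = (1 + 8²) + 26377 = (1 + 64) + 26377 = 65 + 26377 = 26442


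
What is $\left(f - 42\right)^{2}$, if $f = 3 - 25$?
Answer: $4096$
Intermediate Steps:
$f = -22$ ($f = 3 - 25 = -22$)
$\left(f - 42\right)^{2} = \left(-22 - 42\right)^{2} = \left(-64\right)^{2} = 4096$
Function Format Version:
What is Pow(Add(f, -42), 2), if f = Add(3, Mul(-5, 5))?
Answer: 4096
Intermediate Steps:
f = -22 (f = Add(3, -25) = -22)
Pow(Add(f, -42), 2) = Pow(Add(-22, -42), 2) = Pow(-64, 2) = 4096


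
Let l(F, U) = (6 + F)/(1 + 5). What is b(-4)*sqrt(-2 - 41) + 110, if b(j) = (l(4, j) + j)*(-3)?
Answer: 110 + 7*I*sqrt(43) ≈ 110.0 + 45.902*I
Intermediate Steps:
l(F, U) = 1 + F/6 (l(F, U) = (6 + F)/6 = (6 + F)*(1/6) = 1 + F/6)
b(j) = -5 - 3*j (b(j) = ((1 + (1/6)*4) + j)*(-3) = ((1 + 2/3) + j)*(-3) = (5/3 + j)*(-3) = -5 - 3*j)
b(-4)*sqrt(-2 - 41) + 110 = (-5 - 3*(-4))*sqrt(-2 - 41) + 110 = (-5 + 12)*sqrt(-43) + 110 = 7*(I*sqrt(43)) + 110 = 7*I*sqrt(43) + 110 = 110 + 7*I*sqrt(43)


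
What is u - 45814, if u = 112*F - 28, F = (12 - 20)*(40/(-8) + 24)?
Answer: -62866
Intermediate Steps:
F = -152 (F = -8*(40*(-⅛) + 24) = -8*(-5 + 24) = -8*19 = -152)
u = -17052 (u = 112*(-152) - 28 = -17024 - 28 = -17052)
u - 45814 = -17052 - 45814 = -62866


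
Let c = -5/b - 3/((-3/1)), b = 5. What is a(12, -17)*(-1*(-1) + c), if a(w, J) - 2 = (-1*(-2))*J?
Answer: -32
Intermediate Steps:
a(w, J) = 2 + 2*J (a(w, J) = 2 + (-1*(-2))*J = 2 + 2*J)
c = 0 (c = -5/5 - 3/((-3/1)) = -5*1/5 - 3/((-3*1)) = -1 - 3/(-3) = -1 - 3*(-1/3) = -1 + 1 = 0)
a(12, -17)*(-1*(-1) + c) = (2 + 2*(-17))*(-1*(-1) + 0) = (2 - 34)*(1 + 0) = -32*1 = -32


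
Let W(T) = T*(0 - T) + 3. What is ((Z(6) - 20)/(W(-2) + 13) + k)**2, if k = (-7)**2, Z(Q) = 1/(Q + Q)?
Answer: 46471489/20736 ≈ 2241.1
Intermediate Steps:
Z(Q) = 1/(2*Q)
W(T) = 3 - T**2 (W(T) = T*(-T) + 3 = -T**2 + 3 = 3 - T**2)
k = 49
((Z(6) - 20)/(W(-2) + 13) + k)**2 = (((1/2)/6 - 20)/((3 - 1*(-2)**2) + 13) + 49)**2 = (((1/2)*(1/6) - 20)/((3 - 1*4) + 13) + 49)**2 = ((1/12 - 20)/((3 - 4) + 13) + 49)**2 = (-239/(12*(-1 + 13)) + 49)**2 = (-239/12/12 + 49)**2 = (-239/12*1/12 + 49)**2 = (-239/144 + 49)**2 = (6817/144)**2 = 46471489/20736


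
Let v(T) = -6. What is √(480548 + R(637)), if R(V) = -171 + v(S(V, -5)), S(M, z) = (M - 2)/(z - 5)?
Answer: √480371 ≈ 693.09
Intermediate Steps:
S(M, z) = (-2 + M)/(-5 + z)
R(V) = -177 (R(V) = -171 - 6 = -177)
√(480548 + R(637)) = √(480548 - 177) = √480371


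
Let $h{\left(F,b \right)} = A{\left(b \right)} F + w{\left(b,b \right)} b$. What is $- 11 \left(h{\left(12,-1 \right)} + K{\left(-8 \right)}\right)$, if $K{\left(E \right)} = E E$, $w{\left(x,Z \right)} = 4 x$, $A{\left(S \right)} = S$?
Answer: $-616$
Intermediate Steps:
$K{\left(E \right)} = E^{2}$
$h{\left(F,b \right)} = 4 b^{2} + F b$ ($h{\left(F,b \right)} = b F + 4 b b = F b + 4 b^{2} = 4 b^{2} + F b$)
$- 11 \left(h{\left(12,-1 \right)} + K{\left(-8 \right)}\right) = - 11 \left(- (12 + 4 \left(-1\right)) + \left(-8\right)^{2}\right) = - 11 \left(- (12 - 4) + 64\right) = - 11 \left(\left(-1\right) 8 + 64\right) = - 11 \left(-8 + 64\right) = \left(-11\right) 56 = -616$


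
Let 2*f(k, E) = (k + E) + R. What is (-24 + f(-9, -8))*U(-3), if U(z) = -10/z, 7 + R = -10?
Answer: -410/3 ≈ -136.67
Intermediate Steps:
R = -17 (R = -7 - 10 = -17)
f(k, E) = -17/2 + E/2 + k/2 (f(k, E) = ((k + E) - 17)/2 = ((E + k) - 17)/2 = (-17 + E + k)/2 = -17/2 + E/2 + k/2)
(-24 + f(-9, -8))*U(-3) = (-24 + (-17/2 + (½)*(-8) + (½)*(-9)))*(-10/(-3)) = (-24 + (-17/2 - 4 - 9/2))*(-10*(-⅓)) = (-24 - 17)*(10/3) = -41*10/3 = -410/3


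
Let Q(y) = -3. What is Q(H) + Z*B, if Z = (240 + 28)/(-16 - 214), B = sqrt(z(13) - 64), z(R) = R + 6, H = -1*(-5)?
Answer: -3 - 402*I*sqrt(5)/115 ≈ -3.0 - 7.8165*I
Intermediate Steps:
H = 5
z(R) = 6 + R
B = 3*I*sqrt(5) (B = sqrt((6 + 13) - 64) = sqrt(19 - 64) = sqrt(-45) = 3*I*sqrt(5) ≈ 6.7082*I)
Z = -134/115 (Z = 268/(-230) = 268*(-1/230) = -134/115 ≈ -1.1652)
Q(H) + Z*B = -3 - 402*I*sqrt(5)/115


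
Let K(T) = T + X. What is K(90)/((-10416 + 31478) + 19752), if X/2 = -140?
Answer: -95/20407 ≈ -0.0046553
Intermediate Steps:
X = -280 (X = 2*(-140) = -280)
K(T) = -280 + T (K(T) = T - 280 = -280 + T)
K(90)/((-10416 + 31478) + 19752) = (-280 + 90)/((-10416 + 31478) + 19752) = -190/(21062 + 19752) = -190/40814 = -190*1/40814 = -95/20407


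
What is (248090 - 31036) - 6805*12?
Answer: 135394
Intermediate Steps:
(248090 - 31036) - 6805*12 = 217054 - 81660 = 135394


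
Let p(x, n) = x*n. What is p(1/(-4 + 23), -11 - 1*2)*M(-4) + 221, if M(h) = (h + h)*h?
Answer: 3783/19 ≈ 199.11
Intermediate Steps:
p(x, n) = n*x
M(h) = 2*h**2 (M(h) = (2*h)*h = 2*h**2)
p(1/(-4 + 23), -11 - 1*2)*M(-4) + 221 = ((-11 - 1*2)/(-4 + 23))*(2*(-4)**2) + 221 = ((-11 - 2)/19)*(2*16) + 221 = -13*1/19*32 + 221 = -13/19*32 + 221 = -416/19 + 221 = 3783/19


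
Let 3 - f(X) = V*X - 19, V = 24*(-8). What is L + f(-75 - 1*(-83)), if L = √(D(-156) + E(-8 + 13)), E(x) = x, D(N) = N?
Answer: 1558 + I*√151 ≈ 1558.0 + 12.288*I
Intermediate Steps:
V = -192
f(X) = 22 + 192*X (f(X) = 3 - (-192*X - 19) = 3 - (-19 - 192*X) = 3 + (19 + 192*X) = 22 + 192*X)
L = I*√151 (L = √(-156 + (-8 + 13)) = √(-156 + 5) = √(-151) = I*√151 ≈ 12.288*I)
L + f(-75 - 1*(-83)) = I*√151 + (22 + 192*(-75 - 1*(-83))) = I*√151 + (22 + 192*(-75 + 83)) = I*√151 + (22 + 192*8) = I*√151 + (22 + 1536) = I*√151 + 1558 = 1558 + I*√151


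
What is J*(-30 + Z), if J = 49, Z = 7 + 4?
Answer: -931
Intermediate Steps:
Z = 11
J*(-30 + Z) = 49*(-30 + 11) = 49*(-19) = -931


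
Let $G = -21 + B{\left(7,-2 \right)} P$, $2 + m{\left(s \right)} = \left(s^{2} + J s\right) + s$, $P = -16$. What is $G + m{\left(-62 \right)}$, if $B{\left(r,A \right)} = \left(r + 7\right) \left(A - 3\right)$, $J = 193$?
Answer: $-7087$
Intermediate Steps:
$m{\left(s \right)} = -2 + s^{2} + 194 s$ ($m{\left(s \right)} = -2 + \left(\left(s^{2} + 193 s\right) + s\right) = -2 + \left(s^{2} + 194 s\right) = -2 + s^{2} + 194 s$)
$B{\left(r,A \right)} = \left(-3 + A\right) \left(7 + r\right)$ ($B{\left(r,A \right)} = \left(7 + r\right) \left(-3 + A\right) = \left(-3 + A\right) \left(7 + r\right)$)
$G = 1099$ ($G = -21 + \left(-21 - 21 + 7 \left(-2\right) - 14\right) \left(-16\right) = -21 + \left(-21 - 21 - 14 - 14\right) \left(-16\right) = -21 - -1120 = -21 + 1120 = 1099$)
$G + m{\left(-62 \right)} = 1099 + \left(-2 + \left(-62\right)^{2} + 194 \left(-62\right)\right) = 1099 - 8186 = -7087$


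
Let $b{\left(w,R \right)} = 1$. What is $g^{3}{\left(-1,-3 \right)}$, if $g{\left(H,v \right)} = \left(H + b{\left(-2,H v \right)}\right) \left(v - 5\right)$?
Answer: $0$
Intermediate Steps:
$g{\left(H,v \right)} = \left(1 + H\right) \left(-5 + v\right)$ ($g{\left(H,v \right)} = \left(H + 1\right) \left(v - 5\right) = \left(1 + H\right) \left(-5 + v\right)$)
$g^{3}{\left(-1,-3 \right)} = \left(-5 - 3 - -5 - -3\right)^{3} = \left(-5 - 3 + 5 + 3\right)^{3} = 0^{3} = 0$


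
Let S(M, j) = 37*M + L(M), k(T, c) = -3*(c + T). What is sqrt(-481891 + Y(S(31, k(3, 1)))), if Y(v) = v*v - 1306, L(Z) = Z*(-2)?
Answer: 2*sqrt(173507) ≈ 833.08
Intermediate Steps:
L(Z) = -2*Z
k(T, c) = -3*T - 3*c (k(T, c) = -3*(T + c) = -3*T - 3*c)
S(M, j) = 35*M (S(M, j) = 37*M - 2*M = 35*M)
Y(v) = -1306 + v**2 (Y(v) = v**2 - 1306 = -1306 + v**2)
sqrt(-481891 + Y(S(31, k(3, 1)))) = sqrt(-481891 + (-1306 + (35*31)**2)) = sqrt(-481891 + (-1306 + 1085**2)) = sqrt(-481891 + (-1306 + 1177225)) = sqrt(-481891 + 1175919) = sqrt(694028) = 2*sqrt(173507)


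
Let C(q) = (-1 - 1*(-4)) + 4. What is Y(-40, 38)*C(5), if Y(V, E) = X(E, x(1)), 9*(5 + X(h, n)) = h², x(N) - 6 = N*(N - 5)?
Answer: 9793/9 ≈ 1088.1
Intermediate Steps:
x(N) = 6 + N*(-5 + N) (x(N) = 6 + N*(N - 5) = 6 + N*(-5 + N))
X(h, n) = -5 + h²/9
Y(V, E) = -5 + E²/9
C(q) = 7 (C(q) = (-1 + 4) + 4 = 3 + 4 = 7)
Y(-40, 38)*C(5) = (-5 + (⅑)*38²)*7 = (-5 + (⅑)*1444)*7 = (-5 + 1444/9)*7 = (1399/9)*7 = 9793/9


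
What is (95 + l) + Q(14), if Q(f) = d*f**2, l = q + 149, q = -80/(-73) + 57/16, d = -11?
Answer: -2227775/1168 ≈ -1907.3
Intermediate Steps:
q = 5441/1168 (q = -80*(-1/73) + 57*(1/16) = 80/73 + 57/16 = 5441/1168 ≈ 4.6584)
l = 179473/1168 (l = 5441/1168 + 149 = 179473/1168 ≈ 153.66)
Q(f) = -11*f**2
(95 + l) + Q(14) = (95 + 179473/1168) - 11*14**2 = 290433/1168 - 11*196 = 290433/1168 - 2156 = -2227775/1168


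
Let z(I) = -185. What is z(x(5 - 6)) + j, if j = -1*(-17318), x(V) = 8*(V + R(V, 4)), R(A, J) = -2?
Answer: 17133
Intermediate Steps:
x(V) = -16 + 8*V (x(V) = 8*(V - 2) = 8*(-2 + V) = -16 + 8*V)
j = 17318
z(x(5 - 6)) + j = -185 + 17318 = 17133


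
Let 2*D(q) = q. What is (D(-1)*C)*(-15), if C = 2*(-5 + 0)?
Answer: -75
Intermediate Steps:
D(q) = q/2
C = -10 (C = 2*(-5) = -10)
(D(-1)*C)*(-15) = (((½)*(-1))*(-10))*(-15) = -½*(-10)*(-15) = 5*(-15) = -75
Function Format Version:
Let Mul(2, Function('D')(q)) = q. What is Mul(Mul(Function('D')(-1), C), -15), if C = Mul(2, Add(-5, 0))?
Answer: -75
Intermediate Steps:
Function('D')(q) = Mul(Rational(1, 2), q)
C = -10 (C = Mul(2, -5) = -10)
Mul(Mul(Function('D')(-1), C), -15) = Mul(Mul(Mul(Rational(1, 2), -1), -10), -15) = Mul(Mul(Rational(-1, 2), -10), -15) = Mul(5, -15) = -75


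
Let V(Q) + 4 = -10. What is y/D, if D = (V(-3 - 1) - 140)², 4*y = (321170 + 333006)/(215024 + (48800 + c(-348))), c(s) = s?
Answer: 20443/781074602 ≈ 2.6173e-5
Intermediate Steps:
V(Q) = -14 (V(Q) = -4 - 10 = -14)
y = 40886/65869 (y = ((321170 + 333006)/(215024 + (48800 - 348)))/4 = (654176/(215024 + 48452))/4 = (654176/263476)/4 = (654176*(1/263476))/4 = (¼)*(163544/65869) = 40886/65869 ≈ 0.62072)
D = 23716 (D = (-14 - 140)² = (-154)² = 23716)
y/D = (40886/65869)/23716 = (40886/65869)*(1/23716) = 20443/781074602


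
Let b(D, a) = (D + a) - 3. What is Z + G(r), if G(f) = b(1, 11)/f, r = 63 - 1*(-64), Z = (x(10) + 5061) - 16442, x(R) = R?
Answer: -1444108/127 ≈ -11371.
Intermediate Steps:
b(D, a) = -3 + D + a
Z = -11371 (Z = (10 + 5061) - 16442 = 5071 - 16442 = -11371)
r = 127 (r = 63 + 64 = 127)
G(f) = 9/f (G(f) = (-3 + 1 + 11)/f = 9/f)
Z + G(r) = -11371 + 9/127 = -1444108/127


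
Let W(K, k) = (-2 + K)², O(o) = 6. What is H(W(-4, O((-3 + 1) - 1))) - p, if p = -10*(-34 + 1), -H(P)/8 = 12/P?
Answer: -998/3 ≈ -332.67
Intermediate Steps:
H(P) = -96/P
p = 330 (p = -10*(-33) = 330)
H(W(-4, O((-3 + 1) - 1))) - p = -96/(-2 - 4)² - 1*330 = -96/((-6)²) - 330 = -96/36 - 330 = -96*1/36 - 330 = -8/3 - 330 = -998/3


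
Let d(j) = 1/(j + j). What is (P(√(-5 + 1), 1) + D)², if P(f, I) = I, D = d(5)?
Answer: 121/100 ≈ 1.2100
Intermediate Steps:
d(j) = 1/(2*j)
D = ⅒ (D = (½)/5 = (½)*(⅕) = ⅒ ≈ 0.10000)
(P(√(-5 + 1), 1) + D)² = (1 + ⅒)² = (11/10)² = 121/100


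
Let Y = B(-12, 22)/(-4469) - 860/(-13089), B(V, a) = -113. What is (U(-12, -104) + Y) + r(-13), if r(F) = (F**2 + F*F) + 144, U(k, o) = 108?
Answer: 34517219587/58494741 ≈ 590.09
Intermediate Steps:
r(F) = 144 + 2*F**2 (r(F) = (F**2 + F**2) + 144 = 2*F**2 + 144 = 144 + 2*F**2)
Y = 5322397/58494741 (Y = -113/(-4469) - 860/(-13089) = -113*(-1/4469) - 860*(-1/13089) = 113/4469 + 860/13089 = 5322397/58494741 ≈ 0.090989)
(U(-12, -104) + Y) + r(-13) = (108 + 5322397/58494741) + (144 + 2*(-13)**2) = 6322754425/58494741 + (144 + 2*169) = 6322754425/58494741 + (144 + 338) = 6322754425/58494741 + 482 = 34517219587/58494741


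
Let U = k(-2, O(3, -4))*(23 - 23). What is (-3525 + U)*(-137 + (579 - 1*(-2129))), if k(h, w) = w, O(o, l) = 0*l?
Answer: -9062775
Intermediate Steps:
O(o, l) = 0
U = 0 (U = 0*(23 - 23) = 0*0 = 0)
(-3525 + U)*(-137 + (579 - 1*(-2129))) = (-3525 + 0)*(-137 + (579 - 1*(-2129))) = -3525*(-137 + (579 + 2129)) = -3525*(-137 + 2708) = -3525*2571 = -9062775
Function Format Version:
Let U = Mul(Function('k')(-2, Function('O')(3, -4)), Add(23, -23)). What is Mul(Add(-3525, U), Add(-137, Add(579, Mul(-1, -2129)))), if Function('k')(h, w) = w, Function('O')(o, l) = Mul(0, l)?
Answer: -9062775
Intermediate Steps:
Function('O')(o, l) = 0
U = 0 (U = Mul(0, Add(23, -23)) = Mul(0, 0) = 0)
Mul(Add(-3525, U), Add(-137, Add(579, Mul(-1, -2129)))) = Mul(Add(-3525, 0), Add(-137, Add(579, Mul(-1, -2129)))) = Mul(-3525, Add(-137, Add(579, 2129))) = Mul(-3525, Add(-137, 2708)) = Mul(-3525, 2571) = -9062775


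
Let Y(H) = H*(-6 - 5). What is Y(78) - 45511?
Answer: -46369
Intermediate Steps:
Y(H) = -11*H (Y(H) = H*(-11) = -11*H)
Y(78) - 45511 = -11*78 - 45511 = -858 - 45511 = -46369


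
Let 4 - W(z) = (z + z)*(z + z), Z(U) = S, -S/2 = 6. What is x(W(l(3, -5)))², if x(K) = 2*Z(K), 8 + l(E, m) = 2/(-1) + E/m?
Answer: 576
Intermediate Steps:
l(E, m) = -10 + E/m (l(E, m) = -8 + (2/(-1) + E/m) = -8 + (2*(-1) + E/m) = -8 + (-2 + E/m) = -10 + E/m)
S = -12 (S = -2*6 = -12)
Z(U) = -12
W(z) = 4 - 4*z² (W(z) = 4 - (z + z)*(z + z) = 4 - 2*z*2*z = 4 - 4*z²)
x(K) = -24 (x(K) = 2*(-12) = -24)
x(W(l(3, -5)))² = (-24)² = 576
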